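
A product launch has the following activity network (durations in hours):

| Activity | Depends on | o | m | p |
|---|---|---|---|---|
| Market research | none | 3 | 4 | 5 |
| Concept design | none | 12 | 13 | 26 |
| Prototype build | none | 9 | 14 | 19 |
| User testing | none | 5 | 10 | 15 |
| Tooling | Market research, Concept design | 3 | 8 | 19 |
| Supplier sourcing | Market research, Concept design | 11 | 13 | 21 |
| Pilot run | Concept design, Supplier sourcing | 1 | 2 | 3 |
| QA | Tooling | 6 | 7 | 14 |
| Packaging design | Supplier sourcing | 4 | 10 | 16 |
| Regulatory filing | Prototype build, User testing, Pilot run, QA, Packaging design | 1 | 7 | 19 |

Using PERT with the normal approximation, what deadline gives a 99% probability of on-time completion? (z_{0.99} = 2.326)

57.7 hours

te_Market research = (3 + 4·4 + 5)/6 = 24/6 = 4; σ²_Market research = ((5−3)/6)² = 0.111
te_Concept design = (12 + 4·13 + 26)/6 = 90/6 = 15; σ²_Concept design = ((26−12)/6)² = 5.444
te_Prototype build = (9 + 4·14 + 19)/6 = 84/6 = 14; σ²_Prototype build = ((19−9)/6)² = 2.778
te_User testing = (5 + 4·10 + 15)/6 = 60/6 = 10; σ²_User testing = ((15−5)/6)² = 2.778
te_Tooling = (3 + 4·8 + 19)/6 = 54/6 = 9; σ²_Tooling = ((19−3)/6)² = 7.111
te_Supplier sourcing = (11 + 4·13 + 21)/6 = 84/6 = 14; σ²_Supplier sourcing = ((21−11)/6)² = 2.778
te_Pilot run = (1 + 4·2 + 3)/6 = 12/6 = 2; σ²_Pilot run = ((3−1)/6)² = 0.111
te_QA = (6 + 4·7 + 14)/6 = 48/6 = 8; σ²_QA = ((14−6)/6)² = 1.778
te_Packaging design = (4 + 4·10 + 16)/6 = 60/6 = 10; σ²_Packaging design = ((16−4)/6)² = 4.000
te_Regulatory filing = (1 + 4·7 + 19)/6 = 48/6 = 8; σ²_Regulatory filing = ((19−1)/6)² = 9.000

Forward pass:
ES_Market research = 0; EF_Market research = 4
ES_Concept design = 0; EF_Concept design = 15
ES_Prototype build = 0; EF_Prototype build = 14
ES_User testing = 0; EF_User testing = 10
ES_Tooling = max(EF_Market research=4, EF_Concept design=15) = 15; EF_Tooling = 15+9 = 24
ES_Supplier sourcing = max(EF_Market research=4, EF_Concept design=15) = 15; EF_Supplier sourcing = 15+14 = 29
ES_Pilot run = max(EF_Concept design=15, EF_Supplier sourcing=29) = 29; EF_Pilot run = 29+2 = 31
ES_QA = 24; EF_QA = 24+8 = 32
ES_Packaging design = 29; EF_Packaging design = 29+10 = 39
ES_Regulatory filing = max(EF_Prototype build=14, EF_User testing=10, EF_Pilot run=31, EF_QA=32, EF_Packaging design=39) = 39; EF_Regulatory filing = 39+8 = 47
Expected project duration μ = 47 hours. Critical path: Concept design → Supplier sourcing → Packaging design → Regulatory filing.

Variance along critical path = 5.444 + 2.778 + 4.000 + 9.000 = 21.222; σ = 4.607 hours.
D = μ + z·σ = 47 + 2.326·4.607 = 57.7 hours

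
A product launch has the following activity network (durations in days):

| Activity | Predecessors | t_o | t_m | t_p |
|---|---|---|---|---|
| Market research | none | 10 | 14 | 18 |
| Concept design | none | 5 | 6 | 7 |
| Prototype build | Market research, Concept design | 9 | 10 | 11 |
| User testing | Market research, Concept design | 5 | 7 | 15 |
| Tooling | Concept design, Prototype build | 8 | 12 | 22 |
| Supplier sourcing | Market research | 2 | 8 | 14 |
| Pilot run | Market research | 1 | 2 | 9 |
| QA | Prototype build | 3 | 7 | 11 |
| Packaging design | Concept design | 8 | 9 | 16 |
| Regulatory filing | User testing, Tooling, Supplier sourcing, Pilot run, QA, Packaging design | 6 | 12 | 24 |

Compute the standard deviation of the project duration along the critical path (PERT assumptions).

te_Market research = (10 + 4·14 + 18)/6 = 84/6 = 14; σ²_Market research = ((18−10)/6)² = 1.778
te_Concept design = (5 + 4·6 + 7)/6 = 36/6 = 6; σ²_Concept design = ((7−5)/6)² = 0.111
te_Prototype build = (9 + 4·10 + 11)/6 = 60/6 = 10; σ²_Prototype build = ((11−9)/6)² = 0.111
te_User testing = (5 + 4·7 + 15)/6 = 48/6 = 8; σ²_User testing = ((15−5)/6)² = 2.778
te_Tooling = (8 + 4·12 + 22)/6 = 78/6 = 13; σ²_Tooling = ((22−8)/6)² = 5.444
te_Supplier sourcing = (2 + 4·8 + 14)/6 = 48/6 = 8; σ²_Supplier sourcing = ((14−2)/6)² = 4.000
te_Pilot run = (1 + 4·2 + 9)/6 = 18/6 = 3; σ²_Pilot run = ((9−1)/6)² = 1.778
te_QA = (3 + 4·7 + 11)/6 = 42/6 = 7; σ²_QA = ((11−3)/6)² = 1.778
te_Packaging design = (8 + 4·9 + 16)/6 = 60/6 = 10; σ²_Packaging design = ((16−8)/6)² = 1.778
te_Regulatory filing = (6 + 4·12 + 24)/6 = 78/6 = 13; σ²_Regulatory filing = ((24−6)/6)² = 9.000

Forward pass:
ES_Market research = 0; EF_Market research = 14
ES_Concept design = 0; EF_Concept design = 6
ES_Prototype build = max(EF_Market research=14, EF_Concept design=6) = 14; EF_Prototype build = 14+10 = 24
ES_User testing = max(EF_Market research=14, EF_Concept design=6) = 14; EF_User testing = 14+8 = 22
ES_Tooling = max(EF_Concept design=6, EF_Prototype build=24) = 24; EF_Tooling = 24+13 = 37
ES_Supplier sourcing = 14; EF_Supplier sourcing = 14+8 = 22
ES_Pilot run = 14; EF_Pilot run = 14+3 = 17
ES_QA = 24; EF_QA = 24+7 = 31
ES_Packaging design = 6; EF_Packaging design = 6+10 = 16
ES_Regulatory filing = max(EF_User testing=22, EF_Tooling=37, EF_Supplier sourcing=22, EF_Pilot run=17, EF_QA=31, EF_Packaging design=16) = 37; EF_Regulatory filing = 37+13 = 50
Expected project duration μ = 50 days. Critical path: Market research → Prototype build → Tooling → Regulatory filing.

Variance along critical path = 1.778 + 0.111 + 5.444 + 9.000 = 16.333
σ = √16.333 = 4.041 days

4.04 days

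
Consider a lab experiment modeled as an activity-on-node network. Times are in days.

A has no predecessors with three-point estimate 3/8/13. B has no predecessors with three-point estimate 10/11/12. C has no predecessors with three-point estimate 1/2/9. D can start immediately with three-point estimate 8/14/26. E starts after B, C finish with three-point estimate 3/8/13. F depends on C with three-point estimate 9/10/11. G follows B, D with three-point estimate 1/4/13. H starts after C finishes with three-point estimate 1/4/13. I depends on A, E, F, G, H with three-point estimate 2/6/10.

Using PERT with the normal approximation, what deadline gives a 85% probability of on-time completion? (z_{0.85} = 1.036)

30.0 days

te_A = (3 + 4·8 + 13)/6 = 48/6 = 8; σ²_A = ((13−3)/6)² = 2.778
te_B = (10 + 4·11 + 12)/6 = 66/6 = 11; σ²_B = ((12−10)/6)² = 0.111
te_C = (1 + 4·2 + 9)/6 = 18/6 = 3; σ²_C = ((9−1)/6)² = 1.778
te_D = (8 + 4·14 + 26)/6 = 90/6 = 15; σ²_D = ((26−8)/6)² = 9.000
te_E = (3 + 4·8 + 13)/6 = 48/6 = 8; σ²_E = ((13−3)/6)² = 2.778
te_F = (9 + 4·10 + 11)/6 = 60/6 = 10; σ²_F = ((11−9)/6)² = 0.111
te_G = (1 + 4·4 + 13)/6 = 30/6 = 5; σ²_G = ((13−1)/6)² = 4.000
te_H = (1 + 4·4 + 13)/6 = 30/6 = 5; σ²_H = ((13−1)/6)² = 4.000
te_I = (2 + 4·6 + 10)/6 = 36/6 = 6; σ²_I = ((10−2)/6)² = 1.778

Forward pass:
ES_A = 0; EF_A = 8
ES_B = 0; EF_B = 11
ES_C = 0; EF_C = 3
ES_D = 0; EF_D = 15
ES_E = max(EF_B=11, EF_C=3) = 11; EF_E = 11+8 = 19
ES_F = 3; EF_F = 3+10 = 13
ES_G = max(EF_B=11, EF_D=15) = 15; EF_G = 15+5 = 20
ES_H = 3; EF_H = 3+5 = 8
ES_I = max(EF_A=8, EF_E=19, EF_F=13, EF_G=20, EF_H=8) = 20; EF_I = 20+6 = 26
Expected project duration μ = 26 days. Critical path: D → G → I.

Variance along critical path = 9.000 + 4.000 + 1.778 = 14.778; σ = 3.844 days.
D = μ + z·σ = 26 + 1.036·3.844 = 30.0 days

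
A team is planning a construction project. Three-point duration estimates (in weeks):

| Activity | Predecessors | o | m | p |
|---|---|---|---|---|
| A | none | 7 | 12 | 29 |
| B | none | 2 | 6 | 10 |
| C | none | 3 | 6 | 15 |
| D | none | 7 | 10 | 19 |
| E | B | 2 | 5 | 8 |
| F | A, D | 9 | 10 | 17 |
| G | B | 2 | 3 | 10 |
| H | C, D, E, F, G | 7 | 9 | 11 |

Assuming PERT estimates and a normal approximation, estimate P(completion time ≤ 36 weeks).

0.693

te_A = (7 + 4·12 + 29)/6 = 84/6 = 14; σ²_A = ((29−7)/6)² = 13.444
te_B = (2 + 4·6 + 10)/6 = 36/6 = 6; σ²_B = ((10−2)/6)² = 1.778
te_C = (3 + 4·6 + 15)/6 = 42/6 = 7; σ²_C = ((15−3)/6)² = 4.000
te_D = (7 + 4·10 + 19)/6 = 66/6 = 11; σ²_D = ((19−7)/6)² = 4.000
te_E = (2 + 4·5 + 8)/6 = 30/6 = 5; σ²_E = ((8−2)/6)² = 1.000
te_F = (9 + 4·10 + 17)/6 = 66/6 = 11; σ²_F = ((17−9)/6)² = 1.778
te_G = (2 + 4·3 + 10)/6 = 24/6 = 4; σ²_G = ((10−2)/6)² = 1.778
te_H = (7 + 4·9 + 11)/6 = 54/6 = 9; σ²_H = ((11−7)/6)² = 0.444

Forward pass:
ES_A = 0; EF_A = 14
ES_B = 0; EF_B = 6
ES_C = 0; EF_C = 7
ES_D = 0; EF_D = 11
ES_E = 6; EF_E = 6+5 = 11
ES_F = max(EF_A=14, EF_D=11) = 14; EF_F = 14+11 = 25
ES_G = 6; EF_G = 6+4 = 10
ES_H = max(EF_C=7, EF_D=11, EF_E=11, EF_F=25, EF_G=10) = 25; EF_H = 25+9 = 34
Expected project duration μ = 34 weeks. Critical path: A → F → H.

Variance along critical path = 13.444 + 1.778 + 0.444 = 15.667; σ = √15.667 = 3.958 weeks.
Z = (36 − 34) / 3.958 = 0.505
P(T ≤ 36) = Φ(0.505) ≈ 0.693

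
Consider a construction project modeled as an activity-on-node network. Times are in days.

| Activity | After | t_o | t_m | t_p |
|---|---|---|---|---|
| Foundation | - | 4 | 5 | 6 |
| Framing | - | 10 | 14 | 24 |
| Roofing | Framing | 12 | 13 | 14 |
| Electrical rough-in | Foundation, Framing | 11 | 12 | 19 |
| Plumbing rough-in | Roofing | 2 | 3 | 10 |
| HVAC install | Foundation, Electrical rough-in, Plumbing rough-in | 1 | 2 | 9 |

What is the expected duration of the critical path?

35 days

te_Foundation = (4 + 4·5 + 6)/6 = 30/6 = 5
te_Framing = (10 + 4·14 + 24)/6 = 90/6 = 15
te_Roofing = (12 + 4·13 + 14)/6 = 78/6 = 13
te_Electrical rough-in = (11 + 4·12 + 19)/6 = 78/6 = 13
te_Plumbing rough-in = (2 + 4·3 + 10)/6 = 24/6 = 4
te_HVAC install = (1 + 4·2 + 9)/6 = 18/6 = 3

Forward pass:
ES_Foundation = 0; EF_Foundation = 5
ES_Framing = 0; EF_Framing = 15
ES_Roofing = 15; EF_Roofing = 15+13 = 28
ES_Electrical rough-in = max(EF_Foundation=5, EF_Framing=15) = 15; EF_Electrical rough-in = 15+13 = 28
ES_Plumbing rough-in = 28; EF_Plumbing rough-in = 28+4 = 32
ES_HVAC install = max(EF_Foundation=5, EF_Electrical rough-in=28, EF_Plumbing rough-in=32) = 32; EF_HVAC install = 32+3 = 35
Expected project duration μ = 35 days. Critical path: Framing → Roofing → Plumbing rough-in → HVAC install.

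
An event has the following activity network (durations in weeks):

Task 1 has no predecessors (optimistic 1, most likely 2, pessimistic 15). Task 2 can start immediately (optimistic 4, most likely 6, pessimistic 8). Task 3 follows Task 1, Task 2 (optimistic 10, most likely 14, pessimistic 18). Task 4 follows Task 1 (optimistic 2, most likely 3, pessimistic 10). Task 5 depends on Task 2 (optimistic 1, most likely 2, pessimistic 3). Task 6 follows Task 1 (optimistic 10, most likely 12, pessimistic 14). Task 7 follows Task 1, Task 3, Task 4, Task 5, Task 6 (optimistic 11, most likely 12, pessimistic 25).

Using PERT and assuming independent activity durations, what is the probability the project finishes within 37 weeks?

te_Task 1 = (1 + 4·2 + 15)/6 = 24/6 = 4; σ²_Task 1 = ((15−1)/6)² = 5.444
te_Task 2 = (4 + 4·6 + 8)/6 = 36/6 = 6; σ²_Task 2 = ((8−4)/6)² = 0.444
te_Task 3 = (10 + 4·14 + 18)/6 = 84/6 = 14; σ²_Task 3 = ((18−10)/6)² = 1.778
te_Task 4 = (2 + 4·3 + 10)/6 = 24/6 = 4; σ²_Task 4 = ((10−2)/6)² = 1.778
te_Task 5 = (1 + 4·2 + 3)/6 = 12/6 = 2; σ²_Task 5 = ((3−1)/6)² = 0.111
te_Task 6 = (10 + 4·12 + 14)/6 = 72/6 = 12; σ²_Task 6 = ((14−10)/6)² = 0.444
te_Task 7 = (11 + 4·12 + 25)/6 = 84/6 = 14; σ²_Task 7 = ((25−11)/6)² = 5.444

Forward pass:
ES_Task 1 = 0; EF_Task 1 = 4
ES_Task 2 = 0; EF_Task 2 = 6
ES_Task 3 = max(EF_Task 1=4, EF_Task 2=6) = 6; EF_Task 3 = 6+14 = 20
ES_Task 4 = 4; EF_Task 4 = 4+4 = 8
ES_Task 5 = 6; EF_Task 5 = 6+2 = 8
ES_Task 6 = 4; EF_Task 6 = 4+12 = 16
ES_Task 7 = max(EF_Task 1=4, EF_Task 3=20, EF_Task 4=8, EF_Task 5=8, EF_Task 6=16) = 20; EF_Task 7 = 20+14 = 34
Expected project duration μ = 34 weeks. Critical path: Task 2 → Task 3 → Task 7.

Variance along critical path = 0.444 + 1.778 + 5.444 = 7.667; σ = √7.667 = 2.769 weeks.
Z = (37 − 34) / 2.769 = 1.083
P(T ≤ 37) = Φ(1.083) ≈ 0.861

0.861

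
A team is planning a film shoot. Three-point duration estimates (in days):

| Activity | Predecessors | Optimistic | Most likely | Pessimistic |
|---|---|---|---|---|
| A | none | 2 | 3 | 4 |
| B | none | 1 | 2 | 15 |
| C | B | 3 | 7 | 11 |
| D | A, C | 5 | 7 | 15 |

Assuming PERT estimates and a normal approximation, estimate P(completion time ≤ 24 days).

0.943

te_A = (2 + 4·3 + 4)/6 = 18/6 = 3; σ²_A = ((4−2)/6)² = 0.111
te_B = (1 + 4·2 + 15)/6 = 24/6 = 4; σ²_B = ((15−1)/6)² = 5.444
te_C = (3 + 4·7 + 11)/6 = 42/6 = 7; σ²_C = ((11−3)/6)² = 1.778
te_D = (5 + 4·7 + 15)/6 = 48/6 = 8; σ²_D = ((15−5)/6)² = 2.778

Forward pass:
ES_A = 0; EF_A = 3
ES_B = 0; EF_B = 4
ES_C = 4; EF_C = 4+7 = 11
ES_D = max(EF_A=3, EF_C=11) = 11; EF_D = 11+8 = 19
Expected project duration μ = 19 days. Critical path: B → C → D.

Variance along critical path = 5.444 + 1.778 + 2.778 = 10.000; σ = √10.000 = 3.162 days.
Z = (24 − 19) / 3.162 = 1.581
P(T ≤ 24) = Φ(1.581) ≈ 0.943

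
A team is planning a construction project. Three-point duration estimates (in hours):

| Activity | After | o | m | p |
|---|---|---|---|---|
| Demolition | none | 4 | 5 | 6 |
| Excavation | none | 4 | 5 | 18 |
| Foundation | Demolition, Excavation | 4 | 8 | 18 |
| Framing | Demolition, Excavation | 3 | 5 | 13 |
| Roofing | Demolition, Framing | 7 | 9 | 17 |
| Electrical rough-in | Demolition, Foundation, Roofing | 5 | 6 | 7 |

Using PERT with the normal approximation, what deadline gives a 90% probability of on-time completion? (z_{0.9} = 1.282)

te_Demolition = (4 + 4·5 + 6)/6 = 30/6 = 5; σ²_Demolition = ((6−4)/6)² = 0.111
te_Excavation = (4 + 4·5 + 18)/6 = 42/6 = 7; σ²_Excavation = ((18−4)/6)² = 5.444
te_Foundation = (4 + 4·8 + 18)/6 = 54/6 = 9; σ²_Foundation = ((18−4)/6)² = 5.444
te_Framing = (3 + 4·5 + 13)/6 = 36/6 = 6; σ²_Framing = ((13−3)/6)² = 2.778
te_Roofing = (7 + 4·9 + 17)/6 = 60/6 = 10; σ²_Roofing = ((17−7)/6)² = 2.778
te_Electrical rough-in = (5 + 4·6 + 7)/6 = 36/6 = 6; σ²_Electrical rough-in = ((7−5)/6)² = 0.111

Forward pass:
ES_Demolition = 0; EF_Demolition = 5
ES_Excavation = 0; EF_Excavation = 7
ES_Foundation = max(EF_Demolition=5, EF_Excavation=7) = 7; EF_Foundation = 7+9 = 16
ES_Framing = max(EF_Demolition=5, EF_Excavation=7) = 7; EF_Framing = 7+6 = 13
ES_Roofing = max(EF_Demolition=5, EF_Framing=13) = 13; EF_Roofing = 13+10 = 23
ES_Electrical rough-in = max(EF_Demolition=5, EF_Foundation=16, EF_Roofing=23) = 23; EF_Electrical rough-in = 23+6 = 29
Expected project duration μ = 29 hours. Critical path: Excavation → Framing → Roofing → Electrical rough-in.

Variance along critical path = 5.444 + 2.778 + 2.778 + 0.111 = 11.111; σ = 3.333 hours.
D = μ + z·σ = 29 + 1.282·3.333 = 33.3 hours

33.3 hours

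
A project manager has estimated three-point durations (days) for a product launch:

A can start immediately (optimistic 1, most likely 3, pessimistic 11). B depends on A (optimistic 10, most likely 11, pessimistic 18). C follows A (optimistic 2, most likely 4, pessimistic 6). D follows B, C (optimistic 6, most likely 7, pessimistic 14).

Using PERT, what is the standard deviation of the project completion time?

2.52 days

te_A = (1 + 4·3 + 11)/6 = 24/6 = 4; σ²_A = ((11−1)/6)² = 2.778
te_B = (10 + 4·11 + 18)/6 = 72/6 = 12; σ²_B = ((18−10)/6)² = 1.778
te_C = (2 + 4·4 + 6)/6 = 24/6 = 4; σ²_C = ((6−2)/6)² = 0.444
te_D = (6 + 4·7 + 14)/6 = 48/6 = 8; σ²_D = ((14−6)/6)² = 1.778

Forward pass:
ES_A = 0; EF_A = 4
ES_B = 4; EF_B = 4+12 = 16
ES_C = 4; EF_C = 4+4 = 8
ES_D = max(EF_B=16, EF_C=8) = 16; EF_D = 16+8 = 24
Expected project duration μ = 24 days. Critical path: A → B → D.

Variance along critical path = 2.778 + 1.778 + 1.778 = 6.333
σ = √6.333 = 2.517 days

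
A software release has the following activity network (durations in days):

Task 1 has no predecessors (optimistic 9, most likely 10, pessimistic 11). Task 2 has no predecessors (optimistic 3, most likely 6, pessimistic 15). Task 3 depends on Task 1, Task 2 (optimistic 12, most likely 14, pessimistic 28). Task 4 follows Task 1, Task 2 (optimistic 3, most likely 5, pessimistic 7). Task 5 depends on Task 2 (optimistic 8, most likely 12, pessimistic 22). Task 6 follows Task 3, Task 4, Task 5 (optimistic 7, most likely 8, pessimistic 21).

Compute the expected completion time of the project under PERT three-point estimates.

36 days

te_Task 1 = (9 + 4·10 + 11)/6 = 60/6 = 10
te_Task 2 = (3 + 4·6 + 15)/6 = 42/6 = 7
te_Task 3 = (12 + 4·14 + 28)/6 = 96/6 = 16
te_Task 4 = (3 + 4·5 + 7)/6 = 30/6 = 5
te_Task 5 = (8 + 4·12 + 22)/6 = 78/6 = 13
te_Task 6 = (7 + 4·8 + 21)/6 = 60/6 = 10

Forward pass:
ES_Task 1 = 0; EF_Task 1 = 10
ES_Task 2 = 0; EF_Task 2 = 7
ES_Task 3 = max(EF_Task 1=10, EF_Task 2=7) = 10; EF_Task 3 = 10+16 = 26
ES_Task 4 = max(EF_Task 1=10, EF_Task 2=7) = 10; EF_Task 4 = 10+5 = 15
ES_Task 5 = 7; EF_Task 5 = 7+13 = 20
ES_Task 6 = max(EF_Task 3=26, EF_Task 4=15, EF_Task 5=20) = 26; EF_Task 6 = 26+10 = 36
Expected project duration μ = 36 days. Critical path: Task 1 → Task 3 → Task 6.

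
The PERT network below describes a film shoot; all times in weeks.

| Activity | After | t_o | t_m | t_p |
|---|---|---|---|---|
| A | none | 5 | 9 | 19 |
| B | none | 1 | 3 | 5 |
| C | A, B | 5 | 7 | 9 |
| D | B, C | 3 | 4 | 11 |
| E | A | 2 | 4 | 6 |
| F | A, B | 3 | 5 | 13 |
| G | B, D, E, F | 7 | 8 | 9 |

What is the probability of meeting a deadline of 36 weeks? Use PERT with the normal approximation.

te_A = (5 + 4·9 + 19)/6 = 60/6 = 10; σ²_A = ((19−5)/6)² = 5.444
te_B = (1 + 4·3 + 5)/6 = 18/6 = 3; σ²_B = ((5−1)/6)² = 0.444
te_C = (5 + 4·7 + 9)/6 = 42/6 = 7; σ²_C = ((9−5)/6)² = 0.444
te_D = (3 + 4·4 + 11)/6 = 30/6 = 5; σ²_D = ((11−3)/6)² = 1.778
te_E = (2 + 4·4 + 6)/6 = 24/6 = 4; σ²_E = ((6−2)/6)² = 0.444
te_F = (3 + 4·5 + 13)/6 = 36/6 = 6; σ²_F = ((13−3)/6)² = 2.778
te_G = (7 + 4·8 + 9)/6 = 48/6 = 8; σ²_G = ((9−7)/6)² = 0.111

Forward pass:
ES_A = 0; EF_A = 10
ES_B = 0; EF_B = 3
ES_C = max(EF_A=10, EF_B=3) = 10; EF_C = 10+7 = 17
ES_D = max(EF_B=3, EF_C=17) = 17; EF_D = 17+5 = 22
ES_E = 10; EF_E = 10+4 = 14
ES_F = max(EF_A=10, EF_B=3) = 10; EF_F = 10+6 = 16
ES_G = max(EF_B=3, EF_D=22, EF_E=14, EF_F=16) = 22; EF_G = 22+8 = 30
Expected project duration μ = 30 weeks. Critical path: A → C → D → G.

Variance along critical path = 5.444 + 0.444 + 1.778 + 0.111 = 7.778; σ = √7.778 = 2.789 weeks.
Z = (36 − 30) / 2.789 = 2.151
P(T ≤ 36) = Φ(2.151) ≈ 0.984

0.984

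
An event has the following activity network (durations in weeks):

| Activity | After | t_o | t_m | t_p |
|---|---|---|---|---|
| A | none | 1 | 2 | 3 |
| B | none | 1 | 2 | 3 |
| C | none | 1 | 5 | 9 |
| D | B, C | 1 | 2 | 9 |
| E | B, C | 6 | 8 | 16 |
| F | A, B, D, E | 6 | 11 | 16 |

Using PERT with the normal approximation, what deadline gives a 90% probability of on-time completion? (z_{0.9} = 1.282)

te_A = (1 + 4·2 + 3)/6 = 12/6 = 2; σ²_A = ((3−1)/6)² = 0.111
te_B = (1 + 4·2 + 3)/6 = 12/6 = 2; σ²_B = ((3−1)/6)² = 0.111
te_C = (1 + 4·5 + 9)/6 = 30/6 = 5; σ²_C = ((9−1)/6)² = 1.778
te_D = (1 + 4·2 + 9)/6 = 18/6 = 3; σ²_D = ((9−1)/6)² = 1.778
te_E = (6 + 4·8 + 16)/6 = 54/6 = 9; σ²_E = ((16−6)/6)² = 2.778
te_F = (6 + 4·11 + 16)/6 = 66/6 = 11; σ²_F = ((16−6)/6)² = 2.778

Forward pass:
ES_A = 0; EF_A = 2
ES_B = 0; EF_B = 2
ES_C = 0; EF_C = 5
ES_D = max(EF_B=2, EF_C=5) = 5; EF_D = 5+3 = 8
ES_E = max(EF_B=2, EF_C=5) = 5; EF_E = 5+9 = 14
ES_F = max(EF_A=2, EF_B=2, EF_D=8, EF_E=14) = 14; EF_F = 14+11 = 25
Expected project duration μ = 25 weeks. Critical path: C → E → F.

Variance along critical path = 1.778 + 2.778 + 2.778 = 7.333; σ = 2.708 weeks.
D = μ + z·σ = 25 + 1.282·2.708 = 28.5 weeks

28.5 weeks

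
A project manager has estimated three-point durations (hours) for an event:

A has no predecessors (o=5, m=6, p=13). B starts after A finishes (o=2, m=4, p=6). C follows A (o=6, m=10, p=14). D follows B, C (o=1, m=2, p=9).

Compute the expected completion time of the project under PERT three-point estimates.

20 hours

te_A = (5 + 4·6 + 13)/6 = 42/6 = 7
te_B = (2 + 4·4 + 6)/6 = 24/6 = 4
te_C = (6 + 4·10 + 14)/6 = 60/6 = 10
te_D = (1 + 4·2 + 9)/6 = 18/6 = 3

Forward pass:
ES_A = 0; EF_A = 7
ES_B = 7; EF_B = 7+4 = 11
ES_C = 7; EF_C = 7+10 = 17
ES_D = max(EF_B=11, EF_C=17) = 17; EF_D = 17+3 = 20
Expected project duration μ = 20 hours. Critical path: A → C → D.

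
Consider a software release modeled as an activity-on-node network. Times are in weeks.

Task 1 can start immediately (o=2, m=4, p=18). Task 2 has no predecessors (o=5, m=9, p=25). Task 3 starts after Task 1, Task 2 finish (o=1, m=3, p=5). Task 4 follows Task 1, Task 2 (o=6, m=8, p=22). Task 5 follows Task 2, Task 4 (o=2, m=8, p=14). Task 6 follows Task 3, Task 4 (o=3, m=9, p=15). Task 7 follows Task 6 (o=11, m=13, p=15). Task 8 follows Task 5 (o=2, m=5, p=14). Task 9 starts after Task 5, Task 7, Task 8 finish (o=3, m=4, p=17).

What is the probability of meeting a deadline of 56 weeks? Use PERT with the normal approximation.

te_Task 1 = (2 + 4·4 + 18)/6 = 36/6 = 6; σ²_Task 1 = ((18−2)/6)² = 7.111
te_Task 2 = (5 + 4·9 + 25)/6 = 66/6 = 11; σ²_Task 2 = ((25−5)/6)² = 11.111
te_Task 3 = (1 + 4·3 + 5)/6 = 18/6 = 3; σ²_Task 3 = ((5−1)/6)² = 0.444
te_Task 4 = (6 + 4·8 + 22)/6 = 60/6 = 10; σ²_Task 4 = ((22−6)/6)² = 7.111
te_Task 5 = (2 + 4·8 + 14)/6 = 48/6 = 8; σ²_Task 5 = ((14−2)/6)² = 4.000
te_Task 6 = (3 + 4·9 + 15)/6 = 54/6 = 9; σ²_Task 6 = ((15−3)/6)² = 4.000
te_Task 7 = (11 + 4·13 + 15)/6 = 78/6 = 13; σ²_Task 7 = ((15−11)/6)² = 0.444
te_Task 8 = (2 + 4·5 + 14)/6 = 36/6 = 6; σ²_Task 8 = ((14−2)/6)² = 4.000
te_Task 9 = (3 + 4·4 + 17)/6 = 36/6 = 6; σ²_Task 9 = ((17−3)/6)² = 5.444

Forward pass:
ES_Task 1 = 0; EF_Task 1 = 6
ES_Task 2 = 0; EF_Task 2 = 11
ES_Task 3 = max(EF_Task 1=6, EF_Task 2=11) = 11; EF_Task 3 = 11+3 = 14
ES_Task 4 = max(EF_Task 1=6, EF_Task 2=11) = 11; EF_Task 4 = 11+10 = 21
ES_Task 5 = max(EF_Task 2=11, EF_Task 4=21) = 21; EF_Task 5 = 21+8 = 29
ES_Task 6 = max(EF_Task 3=14, EF_Task 4=21) = 21; EF_Task 6 = 21+9 = 30
ES_Task 7 = 30; EF_Task 7 = 30+13 = 43
ES_Task 8 = 29; EF_Task 8 = 29+6 = 35
ES_Task 9 = max(EF_Task 5=29, EF_Task 7=43, EF_Task 8=35) = 43; EF_Task 9 = 43+6 = 49
Expected project duration μ = 49 weeks. Critical path: Task 2 → Task 4 → Task 6 → Task 7 → Task 9.

Variance along critical path = 11.111 + 7.111 + 4.000 + 0.444 + 5.444 = 28.111; σ = √28.111 = 5.302 weeks.
Z = (56 − 49) / 5.302 = 1.320
P(T ≤ 56) = Φ(1.320) ≈ 0.907

0.907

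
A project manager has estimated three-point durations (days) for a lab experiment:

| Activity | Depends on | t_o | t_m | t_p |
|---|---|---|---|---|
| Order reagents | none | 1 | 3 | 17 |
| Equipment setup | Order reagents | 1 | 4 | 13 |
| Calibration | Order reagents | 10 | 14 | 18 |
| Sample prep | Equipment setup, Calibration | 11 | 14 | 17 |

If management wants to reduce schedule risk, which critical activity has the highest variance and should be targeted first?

Order reagents

te_Order reagents = (1 + 4·3 + 17)/6 = 30/6 = 5; σ²_Order reagents = ((17−1)/6)² = 7.111
te_Equipment setup = (1 + 4·4 + 13)/6 = 30/6 = 5; σ²_Equipment setup = ((13−1)/6)² = 4.000
te_Calibration = (10 + 4·14 + 18)/6 = 84/6 = 14; σ²_Calibration = ((18−10)/6)² = 1.778
te_Sample prep = (11 + 4·14 + 17)/6 = 84/6 = 14; σ²_Sample prep = ((17−11)/6)² = 1.000

Forward pass:
ES_Order reagents = 0; EF_Order reagents = 5
ES_Equipment setup = 5; EF_Equipment setup = 5+5 = 10
ES_Calibration = 5; EF_Calibration = 5+14 = 19
ES_Sample prep = max(EF_Equipment setup=10, EF_Calibration=19) = 19; EF_Sample prep = 19+14 = 33
Expected project duration μ = 33 days. Critical path: Order reagents → Calibration → Sample prep.

Variances on critical path: σ²_Order reagents=7.111, σ²_Calibration=1.778, σ²_Sample prep=1.000.
Largest is σ²_Order reagents = 7.111.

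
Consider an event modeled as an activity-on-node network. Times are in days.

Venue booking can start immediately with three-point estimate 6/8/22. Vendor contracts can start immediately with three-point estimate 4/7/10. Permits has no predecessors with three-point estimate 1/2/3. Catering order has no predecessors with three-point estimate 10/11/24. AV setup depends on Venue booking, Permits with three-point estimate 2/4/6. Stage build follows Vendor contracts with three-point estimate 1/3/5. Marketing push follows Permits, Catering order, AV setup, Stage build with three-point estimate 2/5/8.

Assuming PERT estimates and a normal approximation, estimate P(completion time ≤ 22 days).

0.847

te_Venue booking = (6 + 4·8 + 22)/6 = 60/6 = 10; σ²_Venue booking = ((22−6)/6)² = 7.111
te_Vendor contracts = (4 + 4·7 + 10)/6 = 42/6 = 7; σ²_Vendor contracts = ((10−4)/6)² = 1.000
te_Permits = (1 + 4·2 + 3)/6 = 12/6 = 2; σ²_Permits = ((3−1)/6)² = 0.111
te_Catering order = (10 + 4·11 + 24)/6 = 78/6 = 13; σ²_Catering order = ((24−10)/6)² = 5.444
te_AV setup = (2 + 4·4 + 6)/6 = 24/6 = 4; σ²_AV setup = ((6−2)/6)² = 0.444
te_Stage build = (1 + 4·3 + 5)/6 = 18/6 = 3; σ²_Stage build = ((5−1)/6)² = 0.444
te_Marketing push = (2 + 4·5 + 8)/6 = 30/6 = 5; σ²_Marketing push = ((8−2)/6)² = 1.000

Forward pass:
ES_Venue booking = 0; EF_Venue booking = 10
ES_Vendor contracts = 0; EF_Vendor contracts = 7
ES_Permits = 0; EF_Permits = 2
ES_Catering order = 0; EF_Catering order = 13
ES_AV setup = max(EF_Venue booking=10, EF_Permits=2) = 10; EF_AV setup = 10+4 = 14
ES_Stage build = 7; EF_Stage build = 7+3 = 10
ES_Marketing push = max(EF_Permits=2, EF_Catering order=13, EF_AV setup=14, EF_Stage build=10) = 14; EF_Marketing push = 14+5 = 19
Expected project duration μ = 19 days. Critical path: Venue booking → AV setup → Marketing push.

Variance along critical path = 7.111 + 0.444 + 1.000 = 8.556; σ = √8.556 = 2.925 days.
Z = (22 − 19) / 2.925 = 1.026
P(T ≤ 22) = Φ(1.026) ≈ 0.847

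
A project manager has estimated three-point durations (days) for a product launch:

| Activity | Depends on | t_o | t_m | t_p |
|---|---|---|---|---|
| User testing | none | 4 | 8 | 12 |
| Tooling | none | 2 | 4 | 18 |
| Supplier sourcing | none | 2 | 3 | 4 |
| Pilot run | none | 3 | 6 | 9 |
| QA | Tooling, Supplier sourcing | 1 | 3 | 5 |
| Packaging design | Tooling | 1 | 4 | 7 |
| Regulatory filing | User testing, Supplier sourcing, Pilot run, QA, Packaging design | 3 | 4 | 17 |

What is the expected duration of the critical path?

te_User testing = (4 + 4·8 + 12)/6 = 48/6 = 8
te_Tooling = (2 + 4·4 + 18)/6 = 36/6 = 6
te_Supplier sourcing = (2 + 4·3 + 4)/6 = 18/6 = 3
te_Pilot run = (3 + 4·6 + 9)/6 = 36/6 = 6
te_QA = (1 + 4·3 + 5)/6 = 18/6 = 3
te_Packaging design = (1 + 4·4 + 7)/6 = 24/6 = 4
te_Regulatory filing = (3 + 4·4 + 17)/6 = 36/6 = 6

Forward pass:
ES_User testing = 0; EF_User testing = 8
ES_Tooling = 0; EF_Tooling = 6
ES_Supplier sourcing = 0; EF_Supplier sourcing = 3
ES_Pilot run = 0; EF_Pilot run = 6
ES_QA = max(EF_Tooling=6, EF_Supplier sourcing=3) = 6; EF_QA = 6+3 = 9
ES_Packaging design = 6; EF_Packaging design = 6+4 = 10
ES_Regulatory filing = max(EF_User testing=8, EF_Supplier sourcing=3, EF_Pilot run=6, EF_QA=9, EF_Packaging design=10) = 10; EF_Regulatory filing = 10+6 = 16
Expected project duration μ = 16 days. Critical path: Tooling → Packaging design → Regulatory filing.

16 days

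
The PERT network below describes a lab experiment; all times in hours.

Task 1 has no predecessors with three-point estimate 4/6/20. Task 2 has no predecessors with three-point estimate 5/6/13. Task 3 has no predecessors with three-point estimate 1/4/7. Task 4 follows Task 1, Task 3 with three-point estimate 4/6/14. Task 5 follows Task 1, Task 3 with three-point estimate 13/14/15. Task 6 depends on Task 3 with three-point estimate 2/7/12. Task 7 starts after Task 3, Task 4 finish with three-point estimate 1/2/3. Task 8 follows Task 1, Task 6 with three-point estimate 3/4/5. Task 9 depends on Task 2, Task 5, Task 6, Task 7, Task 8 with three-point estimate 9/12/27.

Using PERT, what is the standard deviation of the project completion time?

te_Task 1 = (4 + 4·6 + 20)/6 = 48/6 = 8; σ²_Task 1 = ((20−4)/6)² = 7.111
te_Task 2 = (5 + 4·6 + 13)/6 = 42/6 = 7; σ²_Task 2 = ((13−5)/6)² = 1.778
te_Task 3 = (1 + 4·4 + 7)/6 = 24/6 = 4; σ²_Task 3 = ((7−1)/6)² = 1.000
te_Task 4 = (4 + 4·6 + 14)/6 = 42/6 = 7; σ²_Task 4 = ((14−4)/6)² = 2.778
te_Task 5 = (13 + 4·14 + 15)/6 = 84/6 = 14; σ²_Task 5 = ((15−13)/6)² = 0.111
te_Task 6 = (2 + 4·7 + 12)/6 = 42/6 = 7; σ²_Task 6 = ((12−2)/6)² = 2.778
te_Task 7 = (1 + 4·2 + 3)/6 = 12/6 = 2; σ²_Task 7 = ((3−1)/6)² = 0.111
te_Task 8 = (3 + 4·4 + 5)/6 = 24/6 = 4; σ²_Task 8 = ((5−3)/6)² = 0.111
te_Task 9 = (9 + 4·12 + 27)/6 = 84/6 = 14; σ²_Task 9 = ((27−9)/6)² = 9.000

Forward pass:
ES_Task 1 = 0; EF_Task 1 = 8
ES_Task 2 = 0; EF_Task 2 = 7
ES_Task 3 = 0; EF_Task 3 = 4
ES_Task 4 = max(EF_Task 1=8, EF_Task 3=4) = 8; EF_Task 4 = 8+7 = 15
ES_Task 5 = max(EF_Task 1=8, EF_Task 3=4) = 8; EF_Task 5 = 8+14 = 22
ES_Task 6 = 4; EF_Task 6 = 4+7 = 11
ES_Task 7 = max(EF_Task 3=4, EF_Task 4=15) = 15; EF_Task 7 = 15+2 = 17
ES_Task 8 = max(EF_Task 1=8, EF_Task 6=11) = 11; EF_Task 8 = 11+4 = 15
ES_Task 9 = max(EF_Task 2=7, EF_Task 5=22, EF_Task 6=11, EF_Task 7=17, EF_Task 8=15) = 22; EF_Task 9 = 22+14 = 36
Expected project duration μ = 36 hours. Critical path: Task 1 → Task 5 → Task 9.

Variance along critical path = 7.111 + 0.111 + 9.000 = 16.222
σ = √16.222 = 4.028 hours

4.03 hours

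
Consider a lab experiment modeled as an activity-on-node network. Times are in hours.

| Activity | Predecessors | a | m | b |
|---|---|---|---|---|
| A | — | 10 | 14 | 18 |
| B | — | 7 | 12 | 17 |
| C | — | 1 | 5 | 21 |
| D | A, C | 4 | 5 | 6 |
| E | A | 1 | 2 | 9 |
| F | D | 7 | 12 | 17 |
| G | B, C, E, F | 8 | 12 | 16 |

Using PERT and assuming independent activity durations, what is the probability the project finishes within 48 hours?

0.976

te_A = (10 + 4·14 + 18)/6 = 84/6 = 14; σ²_A = ((18−10)/6)² = 1.778
te_B = (7 + 4·12 + 17)/6 = 72/6 = 12; σ²_B = ((17−7)/6)² = 2.778
te_C = (1 + 4·5 + 21)/6 = 42/6 = 7; σ²_C = ((21−1)/6)² = 11.111
te_D = (4 + 4·5 + 6)/6 = 30/6 = 5; σ²_D = ((6−4)/6)² = 0.111
te_E = (1 + 4·2 + 9)/6 = 18/6 = 3; σ²_E = ((9−1)/6)² = 1.778
te_F = (7 + 4·12 + 17)/6 = 72/6 = 12; σ²_F = ((17−7)/6)² = 2.778
te_G = (8 + 4·12 + 16)/6 = 72/6 = 12; σ²_G = ((16−8)/6)² = 1.778

Forward pass:
ES_A = 0; EF_A = 14
ES_B = 0; EF_B = 12
ES_C = 0; EF_C = 7
ES_D = max(EF_A=14, EF_C=7) = 14; EF_D = 14+5 = 19
ES_E = 14; EF_E = 14+3 = 17
ES_F = 19; EF_F = 19+12 = 31
ES_G = max(EF_B=12, EF_C=7, EF_E=17, EF_F=31) = 31; EF_G = 31+12 = 43
Expected project duration μ = 43 hours. Critical path: A → D → F → G.

Variance along critical path = 1.778 + 0.111 + 2.778 + 1.778 = 6.444; σ = √6.444 = 2.539 hours.
Z = (48 − 43) / 2.539 = 1.970
P(T ≤ 48) = Φ(1.970) ≈ 0.976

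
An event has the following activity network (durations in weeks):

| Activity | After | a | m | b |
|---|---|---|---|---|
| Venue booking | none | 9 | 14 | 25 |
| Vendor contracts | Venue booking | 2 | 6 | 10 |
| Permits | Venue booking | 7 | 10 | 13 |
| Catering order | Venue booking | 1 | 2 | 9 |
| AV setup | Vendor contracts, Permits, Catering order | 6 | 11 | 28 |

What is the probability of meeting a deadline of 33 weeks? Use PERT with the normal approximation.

te_Venue booking = (9 + 4·14 + 25)/6 = 90/6 = 15; σ²_Venue booking = ((25−9)/6)² = 7.111
te_Vendor contracts = (2 + 4·6 + 10)/6 = 36/6 = 6; σ²_Vendor contracts = ((10−2)/6)² = 1.778
te_Permits = (7 + 4·10 + 13)/6 = 60/6 = 10; σ²_Permits = ((13−7)/6)² = 1.000
te_Catering order = (1 + 4·2 + 9)/6 = 18/6 = 3; σ²_Catering order = ((9−1)/6)² = 1.778
te_AV setup = (6 + 4·11 + 28)/6 = 78/6 = 13; σ²_AV setup = ((28−6)/6)² = 13.444

Forward pass:
ES_Venue booking = 0; EF_Venue booking = 15
ES_Vendor contracts = 15; EF_Vendor contracts = 15+6 = 21
ES_Permits = 15; EF_Permits = 15+10 = 25
ES_Catering order = 15; EF_Catering order = 15+3 = 18
ES_AV setup = max(EF_Vendor contracts=21, EF_Permits=25, EF_Catering order=18) = 25; EF_AV setup = 25+13 = 38
Expected project duration μ = 38 weeks. Critical path: Venue booking → Permits → AV setup.

Variance along critical path = 7.111 + 1.000 + 13.444 = 21.556; σ = √21.556 = 4.643 weeks.
Z = (33 − 38) / 4.643 = -1.077
P(T ≤ 33) = Φ(-1.077) ≈ 0.141

0.141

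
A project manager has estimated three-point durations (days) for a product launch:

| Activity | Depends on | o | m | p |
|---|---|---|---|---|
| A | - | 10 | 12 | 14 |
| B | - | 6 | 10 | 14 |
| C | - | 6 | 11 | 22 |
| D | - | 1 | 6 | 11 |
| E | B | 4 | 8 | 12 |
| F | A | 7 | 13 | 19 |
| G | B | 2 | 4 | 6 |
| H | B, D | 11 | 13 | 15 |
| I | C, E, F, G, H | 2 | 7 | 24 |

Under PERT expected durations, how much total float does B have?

2 days

te_A = (10 + 4·12 + 14)/6 = 72/6 = 12
te_B = (6 + 4·10 + 14)/6 = 60/6 = 10
te_C = (6 + 4·11 + 22)/6 = 72/6 = 12
te_D = (1 + 4·6 + 11)/6 = 36/6 = 6
te_E = (4 + 4·8 + 12)/6 = 48/6 = 8
te_F = (7 + 4·13 + 19)/6 = 78/6 = 13
te_G = (2 + 4·4 + 6)/6 = 24/6 = 4
te_H = (11 + 4·13 + 15)/6 = 78/6 = 13
te_I = (2 + 4·7 + 24)/6 = 54/6 = 9

Forward pass:
ES_A = 0; EF_A = 12
ES_B = 0; EF_B = 10
ES_C = 0; EF_C = 12
ES_D = 0; EF_D = 6
ES_E = 10; EF_E = 10+8 = 18
ES_F = 12; EF_F = 12+13 = 25
ES_G = 10; EF_G = 10+4 = 14
ES_H = max(EF_B=10, EF_D=6) = 10; EF_H = 10+13 = 23
ES_I = max(EF_C=12, EF_E=18, EF_F=25, EF_G=14, EF_H=23) = 25; EF_I = 25+9 = 34
Expected project duration μ = 34 days. Critical path: A → F → I.

Backward pass:
LF_I = 34; LS_I = 34−9 = 25
LF_H = LS_I = 25; LS_H = 25−13 = 12
LF_G = LS_I = 25; LS_G = 25−4 = 21
LF_F = LS_I = 25; LS_F = 25−13 = 12
LF_E = LS_I = 25; LS_E = 25−8 = 17
LF_D = LS_H = 12; LS_D = 12−6 = 6
LF_C = LS_I = 25; LS_C = 25−12 = 13
LF_B = min(LS_E=17, LS_G=21, LS_H=12) = 12; LS_B = 12−10 = 2
LF_A = LS_F = 12; LS_A = 12−12 = 0
Slack_B = LS_B − ES_B = 2 − 0 = 2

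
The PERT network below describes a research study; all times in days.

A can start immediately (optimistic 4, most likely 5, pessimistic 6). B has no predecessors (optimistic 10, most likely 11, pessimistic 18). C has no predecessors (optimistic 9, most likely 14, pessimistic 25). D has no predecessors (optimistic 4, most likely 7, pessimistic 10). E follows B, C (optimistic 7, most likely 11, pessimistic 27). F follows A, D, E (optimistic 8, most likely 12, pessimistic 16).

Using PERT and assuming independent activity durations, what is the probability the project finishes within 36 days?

0.186

te_A = (4 + 4·5 + 6)/6 = 30/6 = 5; σ²_A = ((6−4)/6)² = 0.111
te_B = (10 + 4·11 + 18)/6 = 72/6 = 12; σ²_B = ((18−10)/6)² = 1.778
te_C = (9 + 4·14 + 25)/6 = 90/6 = 15; σ²_C = ((25−9)/6)² = 7.111
te_D = (4 + 4·7 + 10)/6 = 42/6 = 7; σ²_D = ((10−4)/6)² = 1.000
te_E = (7 + 4·11 + 27)/6 = 78/6 = 13; σ²_E = ((27−7)/6)² = 11.111
te_F = (8 + 4·12 + 16)/6 = 72/6 = 12; σ²_F = ((16−8)/6)² = 1.778

Forward pass:
ES_A = 0; EF_A = 5
ES_B = 0; EF_B = 12
ES_C = 0; EF_C = 15
ES_D = 0; EF_D = 7
ES_E = max(EF_B=12, EF_C=15) = 15; EF_E = 15+13 = 28
ES_F = max(EF_A=5, EF_D=7, EF_E=28) = 28; EF_F = 28+12 = 40
Expected project duration μ = 40 days. Critical path: C → E → F.

Variance along critical path = 7.111 + 11.111 + 1.778 = 20.000; σ = √20.000 = 4.472 days.
Z = (36 − 40) / 4.472 = -0.894
P(T ≤ 36) = Φ(-0.894) ≈ 0.186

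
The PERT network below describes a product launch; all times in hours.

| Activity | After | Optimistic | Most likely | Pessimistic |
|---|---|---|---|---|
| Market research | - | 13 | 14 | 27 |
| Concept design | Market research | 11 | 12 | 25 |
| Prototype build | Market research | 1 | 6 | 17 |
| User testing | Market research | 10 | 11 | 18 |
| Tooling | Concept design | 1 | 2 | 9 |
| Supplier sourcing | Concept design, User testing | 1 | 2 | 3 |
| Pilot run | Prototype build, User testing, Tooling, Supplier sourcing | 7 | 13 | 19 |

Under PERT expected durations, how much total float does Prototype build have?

10 hours

te_Market research = (13 + 4·14 + 27)/6 = 96/6 = 16
te_Concept design = (11 + 4·12 + 25)/6 = 84/6 = 14
te_Prototype build = (1 + 4·6 + 17)/6 = 42/6 = 7
te_User testing = (10 + 4·11 + 18)/6 = 72/6 = 12
te_Tooling = (1 + 4·2 + 9)/6 = 18/6 = 3
te_Supplier sourcing = (1 + 4·2 + 3)/6 = 12/6 = 2
te_Pilot run = (7 + 4·13 + 19)/6 = 78/6 = 13

Forward pass:
ES_Market research = 0; EF_Market research = 16
ES_Concept design = 16; EF_Concept design = 16+14 = 30
ES_Prototype build = 16; EF_Prototype build = 16+7 = 23
ES_User testing = 16; EF_User testing = 16+12 = 28
ES_Tooling = 30; EF_Tooling = 30+3 = 33
ES_Supplier sourcing = max(EF_Concept design=30, EF_User testing=28) = 30; EF_Supplier sourcing = 30+2 = 32
ES_Pilot run = max(EF_Prototype build=23, EF_User testing=28, EF_Tooling=33, EF_Supplier sourcing=32) = 33; EF_Pilot run = 33+13 = 46
Expected project duration μ = 46 hours. Critical path: Market research → Concept design → Tooling → Pilot run.

Backward pass:
LF_Pilot run = 46; LS_Pilot run = 46−13 = 33
LF_Supplier sourcing = LS_Pilot run = 33; LS_Supplier sourcing = 33−2 = 31
LF_Tooling = LS_Pilot run = 33; LS_Tooling = 33−3 = 30
LF_User testing = min(LS_Supplier sourcing=31, LS_Pilot run=33) = 31; LS_User testing = 31−12 = 19
LF_Prototype build = LS_Pilot run = 33; LS_Prototype build = 33−7 = 26
LF_Concept design = min(LS_Tooling=30, LS_Supplier sourcing=31) = 30; LS_Concept design = 30−14 = 16
LF_Market research = min(LS_Concept design=16, LS_Prototype build=26, LS_User testing=19) = 16; LS_Market research = 16−16 = 0
Slack_Prototype build = LS_Prototype build − ES_Prototype build = 26 − 16 = 10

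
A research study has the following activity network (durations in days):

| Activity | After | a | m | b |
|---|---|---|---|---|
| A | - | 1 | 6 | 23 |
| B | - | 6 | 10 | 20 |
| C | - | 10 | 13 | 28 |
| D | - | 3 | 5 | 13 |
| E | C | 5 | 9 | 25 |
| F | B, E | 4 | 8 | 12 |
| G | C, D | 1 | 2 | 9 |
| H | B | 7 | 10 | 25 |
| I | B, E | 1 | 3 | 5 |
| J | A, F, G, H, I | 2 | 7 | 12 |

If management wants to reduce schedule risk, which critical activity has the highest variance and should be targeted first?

te_A = (1 + 4·6 + 23)/6 = 48/6 = 8; σ²_A = ((23−1)/6)² = 13.444
te_B = (6 + 4·10 + 20)/6 = 66/6 = 11; σ²_B = ((20−6)/6)² = 5.444
te_C = (10 + 4·13 + 28)/6 = 90/6 = 15; σ²_C = ((28−10)/6)² = 9.000
te_D = (3 + 4·5 + 13)/6 = 36/6 = 6; σ²_D = ((13−3)/6)² = 2.778
te_E = (5 + 4·9 + 25)/6 = 66/6 = 11; σ²_E = ((25−5)/6)² = 11.111
te_F = (4 + 4·8 + 12)/6 = 48/6 = 8; σ²_F = ((12−4)/6)² = 1.778
te_G = (1 + 4·2 + 9)/6 = 18/6 = 3; σ²_G = ((9−1)/6)² = 1.778
te_H = (7 + 4·10 + 25)/6 = 72/6 = 12; σ²_H = ((25−7)/6)² = 9.000
te_I = (1 + 4·3 + 5)/6 = 18/6 = 3; σ²_I = ((5−1)/6)² = 0.444
te_J = (2 + 4·7 + 12)/6 = 42/6 = 7; σ²_J = ((12−2)/6)² = 2.778

Forward pass:
ES_A = 0; EF_A = 8
ES_B = 0; EF_B = 11
ES_C = 0; EF_C = 15
ES_D = 0; EF_D = 6
ES_E = 15; EF_E = 15+11 = 26
ES_F = max(EF_B=11, EF_E=26) = 26; EF_F = 26+8 = 34
ES_G = max(EF_C=15, EF_D=6) = 15; EF_G = 15+3 = 18
ES_H = 11; EF_H = 11+12 = 23
ES_I = max(EF_B=11, EF_E=26) = 26; EF_I = 26+3 = 29
ES_J = max(EF_A=8, EF_F=34, EF_G=18, EF_H=23, EF_I=29) = 34; EF_J = 34+7 = 41
Expected project duration μ = 41 days. Critical path: C → E → F → J.

Variances on critical path: σ²_C=9.000, σ²_E=11.111, σ²_F=1.778, σ²_J=2.778.
Largest is σ²_E = 11.111.

E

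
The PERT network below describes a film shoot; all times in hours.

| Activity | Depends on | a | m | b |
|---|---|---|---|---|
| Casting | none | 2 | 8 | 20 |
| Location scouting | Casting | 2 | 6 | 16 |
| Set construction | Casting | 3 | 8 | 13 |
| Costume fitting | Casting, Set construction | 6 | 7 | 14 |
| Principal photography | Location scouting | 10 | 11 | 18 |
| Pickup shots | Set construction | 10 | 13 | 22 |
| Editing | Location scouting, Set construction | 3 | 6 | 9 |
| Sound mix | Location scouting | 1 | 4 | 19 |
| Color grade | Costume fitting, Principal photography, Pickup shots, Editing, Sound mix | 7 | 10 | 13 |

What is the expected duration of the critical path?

41 hours

te_Casting = (2 + 4·8 + 20)/6 = 54/6 = 9
te_Location scouting = (2 + 4·6 + 16)/6 = 42/6 = 7
te_Set construction = (3 + 4·8 + 13)/6 = 48/6 = 8
te_Costume fitting = (6 + 4·7 + 14)/6 = 48/6 = 8
te_Principal photography = (10 + 4·11 + 18)/6 = 72/6 = 12
te_Pickup shots = (10 + 4·13 + 22)/6 = 84/6 = 14
te_Editing = (3 + 4·6 + 9)/6 = 36/6 = 6
te_Sound mix = (1 + 4·4 + 19)/6 = 36/6 = 6
te_Color grade = (7 + 4·10 + 13)/6 = 60/6 = 10

Forward pass:
ES_Casting = 0; EF_Casting = 9
ES_Location scouting = 9; EF_Location scouting = 9+7 = 16
ES_Set construction = 9; EF_Set construction = 9+8 = 17
ES_Costume fitting = max(EF_Casting=9, EF_Set construction=17) = 17; EF_Costume fitting = 17+8 = 25
ES_Principal photography = 16; EF_Principal photography = 16+12 = 28
ES_Pickup shots = 17; EF_Pickup shots = 17+14 = 31
ES_Editing = max(EF_Location scouting=16, EF_Set construction=17) = 17; EF_Editing = 17+6 = 23
ES_Sound mix = 16; EF_Sound mix = 16+6 = 22
ES_Color grade = max(EF_Costume fitting=25, EF_Principal photography=28, EF_Pickup shots=31, EF_Editing=23, EF_Sound mix=22) = 31; EF_Color grade = 31+10 = 41
Expected project duration μ = 41 hours. Critical path: Casting → Set construction → Pickup shots → Color grade.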